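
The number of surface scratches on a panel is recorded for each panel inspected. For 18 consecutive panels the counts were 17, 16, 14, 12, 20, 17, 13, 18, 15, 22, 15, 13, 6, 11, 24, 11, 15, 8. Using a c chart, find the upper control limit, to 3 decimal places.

c̄ = (17 + 16 + 14 + 12 + 20 + 17 + 13 + 18 + 15 + 22 + 15 + 13 + 6 + 11 + 24 + 11 + 15 + 8) / 18 = 267 / 18 = 14.8333
UCL = c̄ + 3√c̄ = 14.8333 + 3 × √14.8333 = 14.8333 + 3 × 3.8514 = 26.3876

26.388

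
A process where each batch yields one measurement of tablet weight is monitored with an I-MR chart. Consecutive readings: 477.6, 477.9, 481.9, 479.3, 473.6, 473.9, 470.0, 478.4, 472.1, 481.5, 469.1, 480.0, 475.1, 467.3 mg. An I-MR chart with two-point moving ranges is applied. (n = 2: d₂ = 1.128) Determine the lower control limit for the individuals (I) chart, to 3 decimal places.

X̄ = (477.6 + 477.9 + 481.9 + 479.3 + 473.6 + 473.9 + 470.0 + 478.4 + 472.1 + 481.5 + 469.1 + 480.0 + 475.1 + 467.3) / 14 = 475.5500
Moving ranges: 0.3, 4.0, 2.6, 5.7, 0.3, 3.9, 8.4, 6.3, 9.4, 12.4, 10.9, 4.9, 7.8; M̄R̄ = 76.9000 / 13 = 5.9154
LCL = X̄ − 3·M̄R̄/d₂ = 475.5500 − 3 × 5.9154 / 1.128 = 459.8176

459.818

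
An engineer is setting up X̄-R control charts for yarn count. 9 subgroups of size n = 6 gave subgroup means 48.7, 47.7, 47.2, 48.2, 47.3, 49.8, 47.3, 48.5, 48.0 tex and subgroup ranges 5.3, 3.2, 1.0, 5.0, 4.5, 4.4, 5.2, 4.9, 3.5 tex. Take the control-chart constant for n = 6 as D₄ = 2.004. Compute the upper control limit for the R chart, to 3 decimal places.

8.239

R̄ = (5.3 + 3.2 + 1.0 + 5.0 + 4.5 + 4.4 + 5.2 + 4.9 + 3.5) / 9 = 37.0000 / 9 = 4.1111
UCL_R = D₄·R̄ = 2.004 × 4.1111 = 8.2387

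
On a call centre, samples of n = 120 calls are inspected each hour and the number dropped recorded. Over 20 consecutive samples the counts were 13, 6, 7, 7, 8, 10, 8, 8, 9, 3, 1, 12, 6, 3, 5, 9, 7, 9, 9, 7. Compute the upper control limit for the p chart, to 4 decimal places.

0.1269

p̄ = Σdᵢ / (k·n) = 147 / (20 × 120) = 0.06125
UCL = p̄ + 3·√(p̄(1−p̄)/n) = 0.06125 + 3 × √(0.06125×0.93875/120) = 0.06125 + 3 × 0.02189 = 0.12692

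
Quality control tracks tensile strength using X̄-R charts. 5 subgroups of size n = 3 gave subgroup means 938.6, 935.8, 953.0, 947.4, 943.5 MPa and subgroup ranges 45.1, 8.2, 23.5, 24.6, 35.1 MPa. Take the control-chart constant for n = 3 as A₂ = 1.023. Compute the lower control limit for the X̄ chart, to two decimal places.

915.73

X̄̄ = (938.6 + 935.8 + 953.0 + 947.4 + 943.5) / 5 = 4718.3000 / 5 = 943.6600
R̄ = (45.1 + 8.2 + 23.5 + 24.6 + 35.1) / 5 = 136.5000 / 5 = 27.3000
LCL = X̄̄ − A₂·R̄ = 943.6600 − 1.023 × 27.3000 = 915.7321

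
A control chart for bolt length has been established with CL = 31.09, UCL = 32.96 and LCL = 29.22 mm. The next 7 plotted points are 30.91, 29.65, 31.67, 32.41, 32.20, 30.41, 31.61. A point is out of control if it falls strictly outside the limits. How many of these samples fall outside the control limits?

0

All 7 points lie within [29.22, 32.96].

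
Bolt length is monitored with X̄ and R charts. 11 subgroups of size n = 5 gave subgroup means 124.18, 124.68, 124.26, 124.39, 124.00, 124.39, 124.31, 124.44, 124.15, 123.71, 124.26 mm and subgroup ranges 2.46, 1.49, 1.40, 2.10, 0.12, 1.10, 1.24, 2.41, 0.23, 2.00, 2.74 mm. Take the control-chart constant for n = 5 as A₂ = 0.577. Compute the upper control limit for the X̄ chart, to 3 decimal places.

125.159

X̄̄ = (124.18 + 124.68 + 124.26 + 124.39 + 124.00 + 124.39 + 124.31 + 124.44 + 124.15 + 123.71 + 124.26) / 11 = 1366.7700 / 11 = 124.2518
R̄ = (2.46 + 1.49 + 1.40 + 2.10 + 0.12 + 1.10 + 1.24 + 2.41 + 0.23 + 2.00 + 2.74) / 11 = 17.2900 / 11 = 1.5718
UCL = X̄̄ + A₂·R̄ = 124.2518 + 0.577 × 1.5718 = 125.1588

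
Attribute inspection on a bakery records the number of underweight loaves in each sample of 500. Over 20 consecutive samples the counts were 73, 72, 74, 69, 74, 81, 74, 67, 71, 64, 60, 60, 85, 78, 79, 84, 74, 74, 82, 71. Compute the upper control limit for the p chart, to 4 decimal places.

p̄ = Σdᵢ / (k·n) = 1466 / (20 × 500) = 0.14660
UCL = p̄ + 3·√(p̄(1−p̄)/n) = 0.14660 + 3 × √(0.14660×0.85340/500) = 0.14660 + 3 × 0.01582 = 0.19405

0.1941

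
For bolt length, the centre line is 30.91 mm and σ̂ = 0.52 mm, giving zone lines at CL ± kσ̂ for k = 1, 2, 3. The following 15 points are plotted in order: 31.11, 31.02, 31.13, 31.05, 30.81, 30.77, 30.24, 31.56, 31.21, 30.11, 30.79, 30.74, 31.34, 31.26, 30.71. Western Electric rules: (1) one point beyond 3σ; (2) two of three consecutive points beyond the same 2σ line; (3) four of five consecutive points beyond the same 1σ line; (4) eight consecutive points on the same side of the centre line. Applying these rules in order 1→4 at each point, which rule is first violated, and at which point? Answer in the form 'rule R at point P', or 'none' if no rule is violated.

none

Zone of each point (C = within 1σ̂, B = 1σ̂–2σ̂, A = 2σ̂–3σ̂, * = beyond 3σ̂; sign = side of CL): 1:+C, 2:+C, 3:+C, 4:+C, 5:-C, 6:-C, 7:-B, 8:+B, 9:+C, 10:-B, 11:-C, 12:-C, 13:+C, 14:+C, 15:-C
No rule fires across all 15 points.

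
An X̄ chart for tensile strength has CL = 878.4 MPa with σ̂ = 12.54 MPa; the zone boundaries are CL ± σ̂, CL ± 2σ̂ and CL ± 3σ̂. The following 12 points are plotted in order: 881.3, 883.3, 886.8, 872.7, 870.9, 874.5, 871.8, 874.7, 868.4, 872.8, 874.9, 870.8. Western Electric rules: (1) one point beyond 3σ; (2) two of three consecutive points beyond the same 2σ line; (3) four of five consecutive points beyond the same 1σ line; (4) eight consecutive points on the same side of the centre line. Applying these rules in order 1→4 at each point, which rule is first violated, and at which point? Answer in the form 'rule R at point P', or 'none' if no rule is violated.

rule 4 at point 11

Zone of each point (C = within 1σ̂, B = 1σ̂–2σ̂, A = 2σ̂–3σ̂, * = beyond 3σ̂; sign = side of CL): 1:+C, 2:+C, 3:+C, 4:-C, 5:-C, 6:-C, 7:-C, 8:-C, 9:-C, 10:-C, 11:-C, 12:-C
Rule 4 (eight consecutive points on the same side of the centre line) is satisfied at point 11.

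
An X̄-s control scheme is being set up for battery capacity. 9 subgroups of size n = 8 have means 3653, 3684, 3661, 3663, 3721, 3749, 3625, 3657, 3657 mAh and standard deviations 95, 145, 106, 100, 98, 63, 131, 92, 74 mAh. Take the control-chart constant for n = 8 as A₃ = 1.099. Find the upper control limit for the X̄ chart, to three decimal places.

3784.833

X̄̄ = (3653 + 3684 + 3661 + 3663 + 3721 + 3749 + 3625 + 3657 + 3657) / 9 = 3674.4444
s̄ = (95 + 145 + 106 + 100 + 98 + 63 + 131 + 92 + 74) / 9 = 100.4444
UCL = X̄̄ + A₃·s̄ = 3674.4444 + 1.099 × 100.4444 = 3784.8329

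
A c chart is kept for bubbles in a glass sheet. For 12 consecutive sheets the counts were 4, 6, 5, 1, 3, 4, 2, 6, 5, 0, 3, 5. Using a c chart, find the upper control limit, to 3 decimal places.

c̄ = (4 + 6 + 5 + 1 + 3 + 4 + 2 + 6 + 5 + 0 + 3 + 5) / 12 = 44 / 12 = 3.6667
UCL = c̄ + 3√c̄ = 3.6667 + 3 × √3.6667 = 3.6667 + 3 × 1.9149 = 9.4112

9.411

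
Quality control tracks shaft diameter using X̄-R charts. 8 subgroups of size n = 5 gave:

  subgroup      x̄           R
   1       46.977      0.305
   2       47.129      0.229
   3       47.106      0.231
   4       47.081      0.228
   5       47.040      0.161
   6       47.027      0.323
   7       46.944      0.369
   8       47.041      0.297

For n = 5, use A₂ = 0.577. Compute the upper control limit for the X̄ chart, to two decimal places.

X̄̄ = (46.977 + 47.129 + 47.106 + 47.081 + 47.040 + 47.027 + 46.944 + 47.041) / 8 = 376.3450 / 8 = 47.0431
R̄ = (0.305 + 0.229 + 0.231 + 0.228 + 0.161 + 0.323 + 0.369 + 0.297) / 8 = 2.1430 / 8 = 0.2679
UCL = X̄̄ + A₂·R̄ = 47.0431 + 0.577 × 0.2679 = 47.1977

47.20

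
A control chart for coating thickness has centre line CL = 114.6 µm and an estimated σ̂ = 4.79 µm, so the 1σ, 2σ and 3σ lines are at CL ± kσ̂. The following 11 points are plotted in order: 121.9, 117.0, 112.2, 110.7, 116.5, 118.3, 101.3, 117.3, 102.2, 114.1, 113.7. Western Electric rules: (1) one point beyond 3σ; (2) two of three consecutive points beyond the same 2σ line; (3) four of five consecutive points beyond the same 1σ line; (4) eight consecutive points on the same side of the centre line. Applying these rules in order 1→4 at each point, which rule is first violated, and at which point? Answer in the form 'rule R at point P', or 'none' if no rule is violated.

rule 2 at point 9

Zone of each point (C = within 1σ̂, B = 1σ̂–2σ̂, A = 2σ̂–3σ̂, * = beyond 3σ̂; sign = side of CL): 1:+B, 2:+C, 3:-C, 4:-C, 5:+C, 6:+C, 7:-A, 8:+C, 9:-A, 10:-C, 11:-C
Rule 2 (two of three consecutive points beyond the same 2σ limit) is satisfied at point 9.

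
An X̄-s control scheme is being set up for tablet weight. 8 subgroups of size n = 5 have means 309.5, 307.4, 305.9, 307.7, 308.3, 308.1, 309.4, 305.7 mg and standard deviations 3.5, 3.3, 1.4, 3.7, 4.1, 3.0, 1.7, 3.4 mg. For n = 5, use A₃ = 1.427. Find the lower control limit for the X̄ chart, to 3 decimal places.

303.451

X̄̄ = (309.5 + 307.4 + 305.9 + 307.7 + 308.3 + 308.1 + 309.4 + 305.7) / 8 = 307.7500
s̄ = (3.5 + 3.3 + 1.4 + 3.7 + 4.1 + 3.0 + 1.7 + 3.4) / 8 = 3.0125
LCL = X̄̄ − A₃·s̄ = 307.7500 − 1.427 × 3.0125 = 303.4512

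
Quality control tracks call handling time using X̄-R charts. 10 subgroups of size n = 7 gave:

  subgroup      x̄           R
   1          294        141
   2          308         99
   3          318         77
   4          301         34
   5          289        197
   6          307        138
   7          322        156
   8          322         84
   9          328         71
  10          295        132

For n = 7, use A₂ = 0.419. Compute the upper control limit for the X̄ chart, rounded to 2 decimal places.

X̄̄ = (294 + 308 + 318 + 301 + 289 + 307 + 322 + 322 + 328 + 295) / 10 = 3084.0000 / 10 = 308.4000
R̄ = (141 + 99 + 77 + 34 + 197 + 138 + 156 + 84 + 71 + 132) / 10 = 1129.0000 / 10 = 112.9000
UCL = X̄̄ + A₂·R̄ = 308.4000 + 0.419 × 112.9000 = 355.7051

355.71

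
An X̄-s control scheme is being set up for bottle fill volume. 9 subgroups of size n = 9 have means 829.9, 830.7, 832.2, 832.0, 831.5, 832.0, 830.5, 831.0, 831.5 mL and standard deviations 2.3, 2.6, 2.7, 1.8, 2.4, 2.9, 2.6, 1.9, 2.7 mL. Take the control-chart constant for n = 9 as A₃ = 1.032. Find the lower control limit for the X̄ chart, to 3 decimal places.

828.744

X̄̄ = (829.9 + 830.7 + 832.2 + 832.0 + 831.5 + 832.0 + 830.5 + 831.0 + 831.5) / 9 = 831.2556
s̄ = (2.3 + 2.6 + 2.7 + 1.8 + 2.4 + 2.9 + 2.6 + 1.9 + 2.7) / 9 = 2.4333
LCL = X̄̄ − A₃·s̄ = 831.2556 − 1.032 × 2.4333 = 828.7444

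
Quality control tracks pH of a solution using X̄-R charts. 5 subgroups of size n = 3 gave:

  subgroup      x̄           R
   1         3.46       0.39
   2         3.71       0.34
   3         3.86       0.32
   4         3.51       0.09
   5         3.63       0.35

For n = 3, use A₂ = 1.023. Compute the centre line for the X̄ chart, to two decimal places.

X̄̄ = (3.46 + 3.71 + 3.86 + 3.51 + 3.63) / 5 = 18.1700 / 5 = 3.6340
CL = X̄̄ = 3.6340

3.63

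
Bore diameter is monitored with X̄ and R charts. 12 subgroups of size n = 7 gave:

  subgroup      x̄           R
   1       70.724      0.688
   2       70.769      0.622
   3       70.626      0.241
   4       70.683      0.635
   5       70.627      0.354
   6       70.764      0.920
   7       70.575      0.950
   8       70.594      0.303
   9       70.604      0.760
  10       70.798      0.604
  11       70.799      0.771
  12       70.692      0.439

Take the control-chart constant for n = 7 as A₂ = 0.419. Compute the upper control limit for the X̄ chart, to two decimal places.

70.94

X̄̄ = (70.724 + 70.769 + 70.626 + 70.683 + 70.627 + 70.764 + 70.575 + 70.594 + 70.604 + 70.798 + 70.799 + 70.692) / 12 = 848.2550 / 12 = 70.6879
R̄ = (0.688 + 0.622 + 0.241 + 0.635 + 0.354 + 0.920 + 0.950 + 0.303 + 0.760 + 0.604 + 0.771 + 0.439) / 12 = 7.2870 / 12 = 0.6072
UCL = X̄̄ + A₂·R̄ = 70.6879 + 0.419 × 0.6072 = 70.9424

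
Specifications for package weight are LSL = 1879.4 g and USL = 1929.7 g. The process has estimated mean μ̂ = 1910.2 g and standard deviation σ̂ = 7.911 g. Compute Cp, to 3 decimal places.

Cp = (USL − LSL) / (6σ̂) = (1929.7 − 1879.4) / (6 × 7.911) = 50.3000 / 47.4660 = 1.0597

1.060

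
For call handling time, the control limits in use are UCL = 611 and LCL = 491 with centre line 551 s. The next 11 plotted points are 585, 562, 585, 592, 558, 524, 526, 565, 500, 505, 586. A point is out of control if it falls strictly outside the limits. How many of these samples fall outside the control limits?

All 11 points lie within [491, 611].

0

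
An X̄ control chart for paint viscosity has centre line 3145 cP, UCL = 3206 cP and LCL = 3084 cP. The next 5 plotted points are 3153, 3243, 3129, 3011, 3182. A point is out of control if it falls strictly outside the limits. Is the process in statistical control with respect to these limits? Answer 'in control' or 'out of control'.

out of control

Compare each point to [3084, 3206]: sample 2 = 3243 > UCL; sample 4 = 3011 < LCL.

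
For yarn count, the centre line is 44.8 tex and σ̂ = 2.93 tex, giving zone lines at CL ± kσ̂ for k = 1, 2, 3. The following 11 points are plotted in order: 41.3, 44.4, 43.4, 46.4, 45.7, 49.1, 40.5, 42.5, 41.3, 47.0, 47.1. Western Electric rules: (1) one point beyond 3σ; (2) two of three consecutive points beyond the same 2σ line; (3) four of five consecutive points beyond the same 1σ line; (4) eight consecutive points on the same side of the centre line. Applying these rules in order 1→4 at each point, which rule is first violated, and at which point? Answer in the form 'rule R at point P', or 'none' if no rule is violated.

none

Zone of each point (C = within 1σ̂, B = 1σ̂–2σ̂, A = 2σ̂–3σ̂, * = beyond 3σ̂; sign = side of CL): 1:-B, 2:-C, 3:-C, 4:+C, 5:+C, 6:+B, 7:-B, 8:-C, 9:-B, 10:+C, 11:+C
No rule fires across all 11 points.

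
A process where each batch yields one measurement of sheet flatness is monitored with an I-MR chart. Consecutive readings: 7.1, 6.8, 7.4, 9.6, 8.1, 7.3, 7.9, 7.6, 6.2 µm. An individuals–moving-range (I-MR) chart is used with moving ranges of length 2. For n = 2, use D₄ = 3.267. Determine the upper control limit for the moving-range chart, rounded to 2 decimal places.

Moving ranges: 0.3, 0.6, 2.2, 1.5, 0.8, 0.6, 0.3, 1.4; M̄R̄ = 7.7000 / 8 = 0.9625
UCL_MR = D₄·M̄R̄ = 3.267 × 0.9625 = 3.1445

3.14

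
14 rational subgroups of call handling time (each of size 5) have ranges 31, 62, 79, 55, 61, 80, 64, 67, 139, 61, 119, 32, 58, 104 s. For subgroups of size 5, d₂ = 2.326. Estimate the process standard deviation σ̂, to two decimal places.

31.08

R̄ = (31 + 62 + 79 + 55 + 61 + 80 + 64 + 67 + 139 + 61 + 119 + 32 + 58 + 104) / 14 = 72.2857
σ̂ = R̄ / d₂ = 72.2857 / 2.326 = 31.0773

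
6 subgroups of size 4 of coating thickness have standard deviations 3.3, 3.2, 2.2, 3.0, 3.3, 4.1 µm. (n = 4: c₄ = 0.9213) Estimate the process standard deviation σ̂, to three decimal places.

3.455

s̄ = (3.3 + 3.2 + 2.2 + 3.0 + 3.3 + 4.1) / 6 = 3.1833
σ̂ = s̄ / c₄ = 3.1833 / 0.9213 = 3.4553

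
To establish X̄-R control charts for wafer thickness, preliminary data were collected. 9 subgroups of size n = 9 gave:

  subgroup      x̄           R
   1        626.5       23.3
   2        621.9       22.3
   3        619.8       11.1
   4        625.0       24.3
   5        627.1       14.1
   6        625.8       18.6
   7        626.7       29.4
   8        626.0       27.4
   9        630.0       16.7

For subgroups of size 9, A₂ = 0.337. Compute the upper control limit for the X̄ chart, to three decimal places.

632.432

X̄̄ = (626.5 + 621.9 + 619.8 + 625.0 + 627.1 + 625.8 + 626.7 + 626.0 + 630.0) / 9 = 5628.8000 / 9 = 625.4222
R̄ = (23.3 + 22.3 + 11.1 + 24.3 + 14.1 + 18.6 + 29.4 + 27.4 + 16.7) / 9 = 187.2000 / 9 = 20.8000
UCL = X̄̄ + A₂·R̄ = 625.4222 + 0.337 × 20.8000 = 632.4318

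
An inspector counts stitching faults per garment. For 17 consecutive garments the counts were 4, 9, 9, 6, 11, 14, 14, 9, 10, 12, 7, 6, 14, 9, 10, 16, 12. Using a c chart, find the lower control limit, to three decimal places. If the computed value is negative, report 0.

c̄ = (4 + 9 + 9 + 6 + 11 + 14 + 14 + 9 + 10 + 12 + 7 + 6 + 14 + 9 + 10 + 16 + 12) / 17 = 172 / 17 = 10.1176
LCL = c̄ − 3√c̄ = 10.1176 − 3 × 3.1808 = 0.5752

0.575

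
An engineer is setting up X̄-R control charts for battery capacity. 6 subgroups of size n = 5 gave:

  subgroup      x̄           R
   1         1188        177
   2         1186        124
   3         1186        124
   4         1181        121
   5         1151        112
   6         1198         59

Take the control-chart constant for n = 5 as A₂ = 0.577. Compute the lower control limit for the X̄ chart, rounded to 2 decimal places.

X̄̄ = (1188 + 1186 + 1186 + 1181 + 1151 + 1198) / 6 = 7090.0000 / 6 = 1181.6667
R̄ = (177 + 124 + 124 + 121 + 112 + 59) / 6 = 717.0000 / 6 = 119.5000
LCL = X̄̄ − A₂·R̄ = 1181.6667 − 0.577 × 119.5000 = 1112.7152

1112.72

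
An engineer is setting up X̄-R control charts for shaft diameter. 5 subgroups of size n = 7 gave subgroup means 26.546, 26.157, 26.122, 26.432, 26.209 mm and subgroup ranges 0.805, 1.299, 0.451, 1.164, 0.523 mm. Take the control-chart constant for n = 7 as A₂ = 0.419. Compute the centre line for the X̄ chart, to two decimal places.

26.29

X̄̄ = (26.546 + 26.157 + 26.122 + 26.432 + 26.209) / 5 = 131.4660 / 5 = 26.2932
CL = X̄̄ = 26.2932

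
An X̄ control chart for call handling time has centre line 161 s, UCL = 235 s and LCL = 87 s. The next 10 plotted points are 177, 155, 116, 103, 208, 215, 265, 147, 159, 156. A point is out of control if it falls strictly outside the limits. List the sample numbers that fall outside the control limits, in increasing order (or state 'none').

7

Compare each point to [87, 235]: sample 7 = 265 > UCL.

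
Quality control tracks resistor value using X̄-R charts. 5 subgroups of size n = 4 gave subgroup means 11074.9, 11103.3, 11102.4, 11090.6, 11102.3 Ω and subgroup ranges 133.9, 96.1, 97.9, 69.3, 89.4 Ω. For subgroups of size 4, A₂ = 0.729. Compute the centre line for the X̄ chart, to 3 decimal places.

11094.700

X̄̄ = (11074.9 + 11103.3 + 11102.4 + 11090.6 + 11102.3) / 5 = 55473.5000 / 5 = 11094.7000
CL = X̄̄ = 11094.7000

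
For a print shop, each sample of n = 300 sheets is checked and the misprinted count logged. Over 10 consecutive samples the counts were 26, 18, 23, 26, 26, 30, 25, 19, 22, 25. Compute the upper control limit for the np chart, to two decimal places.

p̄ = Σdᵢ / (k·n) = 240 / (10 × 300) = 0.08000
UCL = np̄ + 3·√(np̄(1−p̄)) = 24.0000 + 3 × √(24.0000×0.92000) = 24.0000 + 3 × 4.6989 = 38.0968

38.10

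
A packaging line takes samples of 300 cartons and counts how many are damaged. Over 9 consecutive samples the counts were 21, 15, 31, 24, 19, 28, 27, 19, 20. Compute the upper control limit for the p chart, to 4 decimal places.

0.1213

p̄ = Σdᵢ / (k·n) = 204 / (9 × 300) = 0.07556
UCL = p̄ + 3·√(p̄(1−p̄)/n) = 0.07556 + 3 × √(0.07556×0.92444/300) = 0.07556 + 3 × 0.01526 = 0.12133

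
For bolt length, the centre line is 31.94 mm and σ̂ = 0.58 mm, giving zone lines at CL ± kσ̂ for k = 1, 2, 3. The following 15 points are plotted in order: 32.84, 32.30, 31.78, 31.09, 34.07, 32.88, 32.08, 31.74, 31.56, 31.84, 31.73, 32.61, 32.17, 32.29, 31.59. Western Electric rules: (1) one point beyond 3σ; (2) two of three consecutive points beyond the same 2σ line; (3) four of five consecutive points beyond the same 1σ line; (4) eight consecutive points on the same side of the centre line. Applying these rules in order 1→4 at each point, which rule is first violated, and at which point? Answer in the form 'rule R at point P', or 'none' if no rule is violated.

rule 1 at point 5

Zone of each point (C = within 1σ̂, B = 1σ̂–2σ̂, A = 2σ̂–3σ̂, * = beyond 3σ̂; sign = side of CL): 1:+B, 2:+C, 3:-C, 4:-B, 5:+*, 6:+B, 7:+C, 8:-C, 9:-C, 10:-C, 11:-C, 12:+B, 13:+C, 14:+C, 15:-C
Rule 1 (one point beyond the 3σ limits) is satisfied at point 5.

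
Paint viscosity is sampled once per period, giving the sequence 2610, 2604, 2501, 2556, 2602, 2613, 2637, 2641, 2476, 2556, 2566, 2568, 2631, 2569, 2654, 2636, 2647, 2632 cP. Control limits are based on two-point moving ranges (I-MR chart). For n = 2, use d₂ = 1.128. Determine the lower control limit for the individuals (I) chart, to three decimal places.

X̄ = (2610 + 2604 + 2501 + 2556 + 2602 + 2613 + 2637 + 2641 + 2476 + 2556 + 2566 + 2568 + 2631 + 2569 + 2654 + 2636 + 2647 + 2632) / 18 = 2594.3889
Moving ranges: 6, 103, 55, 46, 11, 24, 4, 165, 80, 10, 2, 63, 62, 85, 18, 11, 15; M̄R̄ = 760.0000 / 17 = 44.7059
LCL = X̄ − 3·M̄R̄/d₂ = 2594.3889 − 3 × 44.7059 / 1.128 = 2475.4903

2475.490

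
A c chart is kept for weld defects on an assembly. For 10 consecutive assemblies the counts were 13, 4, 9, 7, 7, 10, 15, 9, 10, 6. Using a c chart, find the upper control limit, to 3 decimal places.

18.000

c̄ = (13 + 4 + 9 + 7 + 7 + 10 + 15 + 9 + 10 + 6) / 10 = 90 / 10 = 9.0000
UCL = c̄ + 3√c̄ = 9.0000 + 3 × √9.0000 = 9.0000 + 3 × 3.0000 = 18.0000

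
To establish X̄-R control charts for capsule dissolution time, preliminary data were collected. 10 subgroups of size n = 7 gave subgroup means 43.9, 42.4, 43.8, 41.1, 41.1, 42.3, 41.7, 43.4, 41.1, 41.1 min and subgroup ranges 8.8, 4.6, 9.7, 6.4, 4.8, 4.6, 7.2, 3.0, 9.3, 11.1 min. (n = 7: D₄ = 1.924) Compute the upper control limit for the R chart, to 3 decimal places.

13.372

R̄ = (8.8 + 4.6 + 9.7 + 6.4 + 4.8 + 4.6 + 7.2 + 3.0 + 9.3 + 11.1) / 10 = 69.5000 / 10 = 6.9500
UCL_R = D₄·R̄ = 1.924 × 6.9500 = 13.3718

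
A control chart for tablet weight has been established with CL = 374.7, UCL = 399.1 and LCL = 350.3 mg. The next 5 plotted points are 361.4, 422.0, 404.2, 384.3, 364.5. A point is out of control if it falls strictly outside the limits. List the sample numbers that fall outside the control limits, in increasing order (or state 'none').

2, 3

Compare each point to [350.3, 399.1]: sample 2 = 422.0 > UCL; sample 3 = 404.2 > UCL.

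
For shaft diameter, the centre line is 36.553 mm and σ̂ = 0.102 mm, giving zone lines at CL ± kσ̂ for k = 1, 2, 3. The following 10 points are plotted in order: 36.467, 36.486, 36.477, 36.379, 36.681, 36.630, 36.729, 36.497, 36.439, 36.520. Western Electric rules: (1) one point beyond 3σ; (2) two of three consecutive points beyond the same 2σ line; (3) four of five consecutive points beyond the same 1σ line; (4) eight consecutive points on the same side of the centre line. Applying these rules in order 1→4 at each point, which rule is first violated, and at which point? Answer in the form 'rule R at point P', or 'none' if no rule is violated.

Zone of each point (C = within 1σ̂, B = 1σ̂–2σ̂, A = 2σ̂–3σ̂, * = beyond 3σ̂; sign = side of CL): 1:-C, 2:-C, 3:-C, 4:-B, 5:+B, 6:+C, 7:+B, 8:-C, 9:-B, 10:-C
No rule fires across all 10 points.

none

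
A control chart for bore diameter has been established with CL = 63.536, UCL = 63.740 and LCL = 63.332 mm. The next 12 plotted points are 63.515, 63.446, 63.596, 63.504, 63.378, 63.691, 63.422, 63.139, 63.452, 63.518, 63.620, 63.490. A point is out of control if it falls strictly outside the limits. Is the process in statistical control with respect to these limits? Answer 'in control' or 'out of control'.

Compare each point to [63.332, 63.740]: sample 8 = 63.139 < LCL.

out of control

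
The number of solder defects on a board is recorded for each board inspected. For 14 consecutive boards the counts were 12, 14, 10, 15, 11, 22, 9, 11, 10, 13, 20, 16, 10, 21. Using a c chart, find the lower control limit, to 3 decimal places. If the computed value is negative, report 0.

2.690

c̄ = (12 + 14 + 10 + 15 + 11 + 22 + 9 + 11 + 10 + 13 + 20 + 16 + 10 + 21) / 14 = 194 / 14 = 13.8571
LCL = c̄ − 3√c̄ = 13.8571 − 3 × 3.7225 = 2.6896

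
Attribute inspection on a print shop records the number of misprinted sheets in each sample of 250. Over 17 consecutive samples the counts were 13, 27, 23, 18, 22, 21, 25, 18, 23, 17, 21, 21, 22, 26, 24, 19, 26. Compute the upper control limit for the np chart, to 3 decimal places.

34.836

p̄ = Σdᵢ / (k·n) = 366 / (17 × 250) = 0.08612
UCL = np̄ + 3·√(np̄(1−p̄)) = 21.5294 + 3 × √(21.5294×0.91388) = 21.5294 + 3 × 4.4357 = 34.8365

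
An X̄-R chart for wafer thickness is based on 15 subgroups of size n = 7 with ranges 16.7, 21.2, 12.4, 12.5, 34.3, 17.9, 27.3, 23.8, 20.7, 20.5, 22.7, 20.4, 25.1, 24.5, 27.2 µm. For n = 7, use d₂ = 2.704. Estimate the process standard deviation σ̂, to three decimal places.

8.067

R̄ = (16.7 + 21.2 + 12.4 + 12.5 + 34.3 + 17.9 + 27.3 + 23.8 + 20.7 + 20.5 + 22.7 + 20.4 + 25.1 + 24.5 + 27.2) / 15 = 21.8133
σ̂ = R̄ / d₂ = 21.8133 / 2.704 = 8.0671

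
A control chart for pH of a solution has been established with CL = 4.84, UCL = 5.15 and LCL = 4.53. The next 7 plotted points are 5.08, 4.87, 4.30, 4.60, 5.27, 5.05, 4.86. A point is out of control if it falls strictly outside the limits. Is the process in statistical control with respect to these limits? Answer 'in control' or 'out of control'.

out of control

Compare each point to [4.53, 5.15]: sample 3 = 4.30 < LCL; sample 5 = 5.27 > UCL.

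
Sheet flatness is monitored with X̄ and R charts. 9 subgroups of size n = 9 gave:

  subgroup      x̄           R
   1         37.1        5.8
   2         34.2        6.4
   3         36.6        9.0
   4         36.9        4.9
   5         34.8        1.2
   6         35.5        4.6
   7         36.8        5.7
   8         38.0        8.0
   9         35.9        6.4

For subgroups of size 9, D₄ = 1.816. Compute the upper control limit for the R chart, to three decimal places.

10.492

R̄ = (5.8 + 6.4 + 9.0 + 4.9 + 1.2 + 4.6 + 5.7 + 8.0 + 6.4) / 9 = 52.0000 / 9 = 5.7778
UCL_R = D₄·R̄ = 1.816 × 5.7778 = 10.4924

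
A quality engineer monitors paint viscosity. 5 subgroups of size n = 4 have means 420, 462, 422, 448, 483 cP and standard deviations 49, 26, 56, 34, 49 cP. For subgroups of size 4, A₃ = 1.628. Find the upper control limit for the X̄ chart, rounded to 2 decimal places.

X̄̄ = (420 + 462 + 422 + 448 + 483) / 5 = 447.0000
s̄ = (49 + 26 + 56 + 34 + 49) / 5 = 42.8000
UCL = X̄̄ + A₃·s̄ = 447.0000 + 1.628 × 42.8000 = 516.6784

516.68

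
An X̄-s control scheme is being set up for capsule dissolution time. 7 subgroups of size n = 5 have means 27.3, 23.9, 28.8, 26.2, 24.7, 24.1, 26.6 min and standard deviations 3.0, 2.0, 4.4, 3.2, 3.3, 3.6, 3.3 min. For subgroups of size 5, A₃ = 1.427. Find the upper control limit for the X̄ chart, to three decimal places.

X̄̄ = (27.3 + 23.9 + 28.8 + 26.2 + 24.7 + 24.1 + 26.6) / 7 = 25.9429
s̄ = (3.0 + 2.0 + 4.4 + 3.2 + 3.3 + 3.6 + 3.3) / 7 = 3.2571
UCL = X̄̄ + A₃·s̄ = 25.9429 + 1.427 × 3.2571 = 30.5908

30.591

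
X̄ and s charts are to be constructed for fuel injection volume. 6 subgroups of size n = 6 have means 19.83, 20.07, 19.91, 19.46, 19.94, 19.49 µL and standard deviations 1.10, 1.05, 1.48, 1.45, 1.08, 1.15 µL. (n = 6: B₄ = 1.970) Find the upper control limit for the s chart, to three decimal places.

s̄ = (1.10 + 1.05 + 1.48 + 1.45 + 1.08 + 1.15) / 6 = 1.2183
UCL_s = B₄·s̄ = 1.970 × 1.2183 = 2.4001

2.400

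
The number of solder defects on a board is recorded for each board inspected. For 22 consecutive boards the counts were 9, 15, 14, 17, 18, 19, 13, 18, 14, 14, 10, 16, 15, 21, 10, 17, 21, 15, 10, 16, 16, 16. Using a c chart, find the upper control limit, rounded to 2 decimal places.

26.87

c̄ = (9 + 15 + 14 + 17 + 18 + 19 + 13 + 18 + 14 + 14 + 10 + 16 + 15 + 21 + 10 + 17 + 21 + 15 + 10 + 16 + 16 + 16) / 22 = 334 / 22 = 15.1818
UCL = c̄ + 3√c̄ = 15.1818 + 3 × √15.1818 = 15.1818 + 3 × 3.8964 = 26.8710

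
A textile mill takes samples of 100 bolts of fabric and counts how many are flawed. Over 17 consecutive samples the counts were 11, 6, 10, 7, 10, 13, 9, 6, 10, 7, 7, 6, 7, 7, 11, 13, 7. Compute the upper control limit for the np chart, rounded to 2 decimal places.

17.08

p̄ = Σdᵢ / (k·n) = 147 / (17 × 100) = 0.08647
UCL = np̄ + 3·√(np̄(1−p̄)) = 8.6471 + 3 × √(8.6471×0.91353) = 8.6471 + 3 × 2.8106 = 17.0788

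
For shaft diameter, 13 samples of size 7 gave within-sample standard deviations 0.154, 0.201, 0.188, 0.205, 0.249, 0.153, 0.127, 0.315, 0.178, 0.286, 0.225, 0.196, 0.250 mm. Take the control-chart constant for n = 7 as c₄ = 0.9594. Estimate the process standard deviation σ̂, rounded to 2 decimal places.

s̄ = (0.154 + 0.201 + 0.188 + 0.205 + 0.249 + 0.153 + 0.127 + 0.315 + 0.178 + 0.286 + 0.225 + 0.196 + 0.250) / 13 = 0.2098
σ̂ = s̄ / c₄ = 0.2098 / 0.9594 = 0.2186

0.22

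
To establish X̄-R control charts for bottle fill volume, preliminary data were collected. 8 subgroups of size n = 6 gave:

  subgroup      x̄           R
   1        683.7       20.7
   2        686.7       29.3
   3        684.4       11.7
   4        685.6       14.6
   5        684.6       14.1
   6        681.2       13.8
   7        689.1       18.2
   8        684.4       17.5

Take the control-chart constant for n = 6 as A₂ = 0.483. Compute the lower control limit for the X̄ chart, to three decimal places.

X̄̄ = (683.7 + 686.7 + 684.4 + 685.6 + 684.6 + 681.2 + 689.1 + 684.4) / 8 = 5479.7000 / 8 = 684.9625
R̄ = (20.7 + 29.3 + 11.7 + 14.6 + 14.1 + 13.8 + 18.2 + 17.5) / 8 = 139.9000 / 8 = 17.4875
LCL = X̄̄ − A₂·R̄ = 684.9625 − 0.483 × 17.4875 = 676.5160

676.516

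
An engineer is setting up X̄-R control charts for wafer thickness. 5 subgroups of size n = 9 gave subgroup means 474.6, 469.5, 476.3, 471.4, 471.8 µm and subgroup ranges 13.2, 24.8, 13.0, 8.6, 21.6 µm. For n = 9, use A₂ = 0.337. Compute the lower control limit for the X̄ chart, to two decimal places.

X̄̄ = (474.6 + 469.5 + 476.3 + 471.4 + 471.8) / 5 = 2363.6000 / 5 = 472.7200
R̄ = (13.2 + 24.8 + 13.0 + 8.6 + 21.6) / 5 = 81.2000 / 5 = 16.2400
LCL = X̄̄ − A₂·R̄ = 472.7200 − 0.337 × 16.2400 = 467.2471

467.25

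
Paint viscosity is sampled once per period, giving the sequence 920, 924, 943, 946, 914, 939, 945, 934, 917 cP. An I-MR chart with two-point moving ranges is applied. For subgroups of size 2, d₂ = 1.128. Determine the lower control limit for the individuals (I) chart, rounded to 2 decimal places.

X̄ = (920 + 924 + 943 + 946 + 914 + 939 + 945 + 934 + 917) / 9 = 931.3333
Moving ranges: 4, 19, 3, 32, 25, 6, 11, 17; M̄R̄ = 117.0000 / 8 = 14.6250
LCL = X̄ − 3·M̄R̄/d₂ = 931.3333 − 3 × 14.6250 / 1.128 = 892.4371

892.44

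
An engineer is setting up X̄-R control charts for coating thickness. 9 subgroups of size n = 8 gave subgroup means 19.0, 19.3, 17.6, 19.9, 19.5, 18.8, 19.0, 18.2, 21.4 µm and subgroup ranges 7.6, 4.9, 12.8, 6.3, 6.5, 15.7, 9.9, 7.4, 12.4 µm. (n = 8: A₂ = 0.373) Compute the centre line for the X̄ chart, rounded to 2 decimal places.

19.19

X̄̄ = (19.0 + 19.3 + 17.6 + 19.9 + 19.5 + 18.8 + 19.0 + 18.2 + 21.4) / 9 = 172.7000 / 9 = 19.1889
CL = X̄̄ = 19.1889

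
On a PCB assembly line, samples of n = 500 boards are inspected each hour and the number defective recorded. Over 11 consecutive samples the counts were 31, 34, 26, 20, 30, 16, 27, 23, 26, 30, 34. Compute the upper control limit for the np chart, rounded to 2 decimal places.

42.16

p̄ = Σdᵢ / (k·n) = 297 / (11 × 500) = 0.05400
UCL = np̄ + 3·√(np̄(1−p̄)) = 27.0000 + 3 × √(27.0000×0.94600) = 27.0000 + 3 × 5.0539 = 42.1617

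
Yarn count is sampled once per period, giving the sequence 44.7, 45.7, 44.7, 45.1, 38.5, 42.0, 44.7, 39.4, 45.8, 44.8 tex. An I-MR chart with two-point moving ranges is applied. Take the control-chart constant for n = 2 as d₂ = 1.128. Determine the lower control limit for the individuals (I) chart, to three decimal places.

X̄ = (44.7 + 45.7 + 44.7 + 45.1 + 38.5 + 42.0 + 44.7 + 39.4 + 45.8 + 44.8) / 10 = 43.5400
Moving ranges: 1.0, 1.0, 0.4, 6.6, 3.5, 2.7, 5.3, 6.4, 1.0; M̄R̄ = 27.9000 / 9 = 3.1000
LCL = X̄ − 3·M̄R̄/d₂ = 43.5400 − 3 × 3.1000 / 1.128 = 35.2953

35.295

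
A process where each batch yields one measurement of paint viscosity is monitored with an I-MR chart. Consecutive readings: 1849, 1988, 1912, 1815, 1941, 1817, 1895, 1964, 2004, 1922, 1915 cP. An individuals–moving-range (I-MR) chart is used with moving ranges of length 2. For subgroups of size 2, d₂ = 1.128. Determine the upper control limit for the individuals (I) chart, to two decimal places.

X̄ = (1849 + 1988 + 1912 + 1815 + 1941 + 1817 + 1895 + 1964 + 2004 + 1922 + 1915) / 11 = 1911.0909
Moving ranges: 139, 76, 97, 126, 124, 78, 69, 40, 82, 7; M̄R̄ = 838.0000 / 10 = 83.8000
UCL = X̄ + 3·M̄R̄/d₂ = 1911.0909 + 3 × 83.8000 / 1.128 = 2133.9632

2133.96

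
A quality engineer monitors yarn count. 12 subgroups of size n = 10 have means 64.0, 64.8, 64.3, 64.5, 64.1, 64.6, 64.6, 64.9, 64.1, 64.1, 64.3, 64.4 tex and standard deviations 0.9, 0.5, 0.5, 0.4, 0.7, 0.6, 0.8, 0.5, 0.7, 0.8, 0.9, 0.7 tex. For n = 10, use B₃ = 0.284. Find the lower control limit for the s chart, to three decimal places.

s̄ = (0.9 + 0.5 + 0.5 + 0.4 + 0.7 + 0.6 + 0.8 + 0.5 + 0.7 + 0.8 + 0.9 + 0.7) / 12 = 0.6667
LCL_s = B₃·s̄ = 0.284 × 0.6667 = 0.1893

0.189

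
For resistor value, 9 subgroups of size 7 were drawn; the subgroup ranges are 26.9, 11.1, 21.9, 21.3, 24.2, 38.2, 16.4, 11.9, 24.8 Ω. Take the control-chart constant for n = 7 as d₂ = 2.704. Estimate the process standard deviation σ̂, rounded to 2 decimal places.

8.08

R̄ = (26.9 + 11.1 + 21.9 + 21.3 + 24.2 + 38.2 + 16.4 + 11.9 + 24.8) / 9 = 21.8556
σ̂ = R̄ / d₂ = 21.8556 / 2.704 = 8.0827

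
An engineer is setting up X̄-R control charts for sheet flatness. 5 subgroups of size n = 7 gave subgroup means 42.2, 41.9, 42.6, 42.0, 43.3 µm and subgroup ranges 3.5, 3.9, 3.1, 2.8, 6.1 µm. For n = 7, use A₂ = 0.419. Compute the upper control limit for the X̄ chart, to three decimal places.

44.026

X̄̄ = (42.2 + 41.9 + 42.6 + 42.0 + 43.3) / 5 = 212.0000 / 5 = 42.4000
R̄ = (3.5 + 3.9 + 3.1 + 2.8 + 6.1) / 5 = 19.4000 / 5 = 3.8800
UCL = X̄̄ + A₂·R̄ = 42.4000 + 0.419 × 3.8800 = 44.0257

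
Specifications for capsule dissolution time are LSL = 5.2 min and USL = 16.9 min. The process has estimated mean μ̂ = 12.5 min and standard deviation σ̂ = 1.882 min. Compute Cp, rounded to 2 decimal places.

Cp = (USL − LSL) / (6σ̂) = (16.9 − 5.2) / (6 × 1.882) = 11.7000 / 11.2920 = 1.0361

1.04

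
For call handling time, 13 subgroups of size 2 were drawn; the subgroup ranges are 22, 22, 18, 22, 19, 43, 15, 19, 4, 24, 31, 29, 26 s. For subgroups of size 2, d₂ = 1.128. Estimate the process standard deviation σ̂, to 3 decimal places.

20.049

R̄ = (22 + 22 + 18 + 22 + 19 + 43 + 15 + 19 + 4 + 24 + 31 + 29 + 26) / 13 = 22.6154
σ̂ = R̄ / d₂ = 22.6154 / 1.128 = 20.0491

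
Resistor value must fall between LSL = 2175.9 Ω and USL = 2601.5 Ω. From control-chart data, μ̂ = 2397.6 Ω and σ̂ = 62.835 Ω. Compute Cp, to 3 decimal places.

1.129

Cp = (USL − LSL) / (6σ̂) = (2601.5 − 2175.9) / (6 × 62.835) = 425.6000 / 377.0100 = 1.1289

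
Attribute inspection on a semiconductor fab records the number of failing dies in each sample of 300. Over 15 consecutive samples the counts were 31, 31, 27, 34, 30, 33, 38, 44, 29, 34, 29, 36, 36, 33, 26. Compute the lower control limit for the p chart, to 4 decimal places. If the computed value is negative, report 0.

0.0551

p̄ = Σdᵢ / (k·n) = 491 / (15 × 300) = 0.10911
LCL = p̄ − 3·√(p̄(1−p̄)/n) = 0.10911 − 3 × 0.01800 = 0.05511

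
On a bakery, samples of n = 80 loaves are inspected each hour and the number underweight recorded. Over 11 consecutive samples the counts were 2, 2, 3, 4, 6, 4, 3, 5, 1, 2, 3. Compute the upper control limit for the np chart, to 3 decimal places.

p̄ = Σdᵢ / (k·n) = 35 / (11 × 80) = 0.03977
UCL = np̄ + 3·√(np̄(1−p̄)) = 3.1818 + 3 × √(3.1818×0.96023) = 3.1818 + 3 × 1.7479 = 8.4256

8.426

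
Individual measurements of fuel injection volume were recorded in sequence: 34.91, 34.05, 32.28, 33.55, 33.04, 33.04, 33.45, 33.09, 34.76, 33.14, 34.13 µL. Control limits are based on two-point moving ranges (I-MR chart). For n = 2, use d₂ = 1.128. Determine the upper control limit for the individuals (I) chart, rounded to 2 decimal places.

36.10

X̄ = (34.91 + 34.05 + 32.28 + 33.55 + 33.04 + 33.04 + 33.45 + 33.09 + 34.76 + 33.14 + 34.13) / 11 = 33.5855
Moving ranges: 0.86, 1.77, 1.27, 0.51, 0.00, 0.41, 0.36, 1.67, 1.62, 0.99; M̄R̄ = 9.4600 / 10 = 0.9460
UCL = X̄ + 3·M̄R̄/d₂ = 33.5855 + 3 × 0.9460 / 1.128 = 36.1014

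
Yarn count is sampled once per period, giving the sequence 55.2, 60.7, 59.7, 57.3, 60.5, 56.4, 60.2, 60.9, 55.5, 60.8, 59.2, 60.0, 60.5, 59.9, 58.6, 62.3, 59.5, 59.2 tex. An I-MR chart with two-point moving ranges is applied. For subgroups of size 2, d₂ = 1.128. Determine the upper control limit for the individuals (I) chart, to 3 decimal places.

65.972

X̄ = (55.2 + 60.7 + 59.7 + 57.3 + 60.5 + 56.4 + 60.2 + 60.9 + 55.5 + 60.8 + 59.2 + 60.0 + 60.5 + 59.9 + 58.6 + 62.3 + 59.5 + 59.2) / 18 = 59.2444
Moving ranges: 5.5, 1.0, 2.4, 3.2, 4.1, 3.8, 0.7, 5.4, 5.3, 1.6, 0.8, 0.5, 0.6, 1.3, 3.7, 2.8, 0.3; M̄R̄ = 43.0000 / 17 = 2.5294
UCL = X̄ + 3·M̄R̄/d₂ = 59.2444 + 3 × 2.5294 / 1.128 = 65.9716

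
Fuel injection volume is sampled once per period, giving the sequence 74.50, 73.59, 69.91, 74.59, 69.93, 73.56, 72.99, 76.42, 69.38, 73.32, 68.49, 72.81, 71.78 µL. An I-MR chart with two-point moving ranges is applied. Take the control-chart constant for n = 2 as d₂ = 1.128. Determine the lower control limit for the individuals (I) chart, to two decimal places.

62.94

X̄ = (74.50 + 73.59 + 69.91 + 74.59 + 69.93 + 73.56 + 72.99 + 76.42 + 69.38 + 73.32 + 68.49 + 72.81 + 71.78) / 13 = 72.4054
Moving ranges: 0.91, 3.68, 4.68, 4.66, 3.63, 0.57, 3.43, 7.04, 3.94, 4.83, 4.32, 1.03; M̄R̄ = 42.7200 / 12 = 3.5600
LCL = X̄ − 3·M̄R̄/d₂ = 72.4054 − 3 × 3.5600 / 1.128 = 62.9373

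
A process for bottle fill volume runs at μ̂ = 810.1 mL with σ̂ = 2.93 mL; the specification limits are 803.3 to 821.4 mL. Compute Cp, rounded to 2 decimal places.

Cp = (USL − LSL) / (6σ̂) = (821.4 − 803.3) / (6 × 2.93) = 18.1000 / 17.5800 = 1.0296

1.03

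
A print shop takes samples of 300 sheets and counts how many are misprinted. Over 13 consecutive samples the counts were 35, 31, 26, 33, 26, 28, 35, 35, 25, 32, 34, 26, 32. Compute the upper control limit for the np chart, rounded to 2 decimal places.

p̄ = Σdᵢ / (k·n) = 398 / (13 × 300) = 0.10205
UCL = np̄ + 3·√(np̄(1−p̄)) = 30.6154 + 3 × √(30.6154×0.89795) = 30.6154 + 3 × 5.2432 = 46.3450

46.34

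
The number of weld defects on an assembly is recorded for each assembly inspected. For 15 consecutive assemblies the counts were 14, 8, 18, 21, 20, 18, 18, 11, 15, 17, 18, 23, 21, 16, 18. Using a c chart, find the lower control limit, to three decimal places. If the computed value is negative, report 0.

c̄ = (14 + 8 + 18 + 21 + 20 + 18 + 18 + 11 + 15 + 17 + 18 + 23 + 21 + 16 + 18) / 15 = 256 / 15 = 17.0667
LCL = c̄ − 3√c̄ = 17.0667 − 3 × 4.1312 = 4.6731

4.673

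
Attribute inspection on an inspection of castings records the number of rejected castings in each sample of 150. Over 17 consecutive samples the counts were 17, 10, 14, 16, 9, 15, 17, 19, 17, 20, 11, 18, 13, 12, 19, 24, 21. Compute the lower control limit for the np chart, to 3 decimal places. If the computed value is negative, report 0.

p̄ = Σdᵢ / (k·n) = 272 / (17 × 150) = 0.10667
LCL = np̄ − 3·√(np̄(1−p̄)) = 16.0000 − 3 × 3.7807 = 4.6580

4.658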